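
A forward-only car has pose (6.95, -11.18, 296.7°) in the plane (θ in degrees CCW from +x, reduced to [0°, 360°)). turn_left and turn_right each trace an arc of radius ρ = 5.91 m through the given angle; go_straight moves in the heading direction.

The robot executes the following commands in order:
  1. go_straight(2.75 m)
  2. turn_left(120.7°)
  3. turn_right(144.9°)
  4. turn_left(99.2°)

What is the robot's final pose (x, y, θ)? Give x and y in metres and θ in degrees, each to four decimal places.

(36.4305, -22.6212, 11.7000°)

set_pose: (x, y, θ) = (6.9500, -11.1800, 296.7000°), ρ = 5.91
go_straight(2.75): x += 2.75·cos θ, y += 2.75·sin θ → (8.1856, -13.6368, 296.7000°)
turn_left(120.7°): centre at ρ to the left, rotate +120.7° → (18.4443, -14.1654, 417.4000° ≡ 57.4000°)
turn_right(144.9°): centre at ρ to the right, rotate −144.9° → (29.3276, -17.0918, -87.5000° ≡ 272.5000°)
turn_left(99.2°): centre at ρ to the left, rotate +99.2° → (36.4305, -22.6212, 371.7000° ≡ 11.7000°)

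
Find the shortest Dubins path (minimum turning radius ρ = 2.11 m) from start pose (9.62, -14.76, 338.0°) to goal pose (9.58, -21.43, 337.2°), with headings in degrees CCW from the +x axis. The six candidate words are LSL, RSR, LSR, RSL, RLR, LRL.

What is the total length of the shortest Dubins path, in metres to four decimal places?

18.7761 m

Let ψ = atan2(Δy, Δx) = atan2(-6.67, -0.04) = -90.3436° be the start→goal bearing.
Normalize: d = |goal − start| / ρ = 6.670120/2.11 = 3.161194, α = (θ_start − ψ) mod 360° = 68.3436° = 1.192821 rad, β = (θ_goal − ψ) mod 360° = 67.5436° = 1.178858 rad.
Common terms: sin α = 0.929414, cos α = 0.369040, sin β = 0.924170, cos β = 0.381980, cos(α−β) = 0.999903, d² = 9.993149. Work in radians in the unit-radius frame; every candidate has L = ρ·(t + p + q).
LSL: p² = 2 + d² − 2cos(α−β) + 2d(sin α − sin β) = 10.026494; p = √p² = 3.166464; φ = atan2(cos β − cos α, d + sin α − sin β) = 0.004087 rad; t = (φ − α) mod 2π = 5.094451 rad, q = (β − φ) mod 2π = 1.174771 rad → L = 2.11·(5.094451 + 3.166464 + 1.174771) = 2.11·9.435687 = 19.909299 m
RSR: p² = 2 + d² − 2cos(α−β) + 2d(sin β − sin α) = 9.960195; p = √p² = 3.155978; φ = atan2(cos α − cos β, d − sin α + sin β) = -0.004100 rad; t = (α − φ) mod 2π = 1.196921 rad, q = (φ − β) mod 2π = 5.100227 rad → L = 2.11·(1.196921 + 3.155978 + 5.100227) = 2.11·9.453126 = 19.946095 m
LSR: p² = d² − 2 + 2cos(α−β) + 2d(sin α + sin β) = 21.712033; p = √p² = 4.659617; φ = atan2(−cos α − cos β, d + sin α + sin β) − atan2(−2, p) = 0.256783 rad; t = (φ − α) mod 2π = 5.347147 rad, q = (φ − β) mod 2π = 5.361110 rad → L = 2.11·(5.347147 + 4.659617 + 5.361110) = 2.11·15.367875 = 32.426216 m
RSL: p² = d² − 2 + 2cos(α−β) − 2d(sin α + sin β) = -1.726125 < 0 → infeasible
RLR: c = (6 − d² + 2cos(α−β) + 2d(sin α − sin β))/8 = -0.245024; p = 2π − arccos c = 4.464844 rad; φ = atan2(cos α − cos β, d − sin α + sin β) = -0.004100 rad; t = (α − φ + p/2) mod 2π = 3.429343 rad, q = (α − β − t + p) mod 2π = 1.049464 rad → L = 2.11·(3.429343 + 4.464844 + 1.049464) = 2.11·8.943651 = 18.871104 m
LRL: c = (6 − d² + 2cos(α−β) − 2d(sin α − sin β))/8 = -0.253312; p = 2π − arccos c = 4.456287 rad; φ = atan2(cos β − cos α, d + sin α − sin β) = 0.004087 rad; t = (φ − α + p/2) mod 2π = 1.039409 rad, q = (β − α − t + p) mod 2π = 3.402915 rad → L = 2.11·(1.039409 + 4.456287 + 3.402915) = 2.11·8.898611 = 18.776069 m
Shortest: LRL with L = 18.776069 m ≈ 18.7761 m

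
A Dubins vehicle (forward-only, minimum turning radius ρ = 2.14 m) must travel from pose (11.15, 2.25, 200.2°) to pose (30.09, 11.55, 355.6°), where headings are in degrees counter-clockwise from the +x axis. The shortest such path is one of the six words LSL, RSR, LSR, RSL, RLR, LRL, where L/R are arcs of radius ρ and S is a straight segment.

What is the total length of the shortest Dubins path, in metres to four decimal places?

27.8267 m

Let ψ = atan2(Δy, Δx) = atan2(9.30, 18.94) = 26.1522° be the start→goal bearing.
Normalize: d = |goal − start| / ρ = 21.100085/2.14 = 9.859853, α = (θ_start − ψ) mod 360° = 174.0478° = 3.037708 rad, β = (θ_goal − ψ) mod 360° = 329.4478° = 5.749950 rad.
Common terms: sin α = 0.103698, cos α = -0.994609, sin β = -0.508323, cos β = 0.861167, cos(α−β) = -0.909236, d² = 97.216700. Work in radians in the unit-radius frame; every candidate has L = ρ·(t + p + q).
LSL: p² = 2 + d² − 2cos(α−β) + 2d(sin α − sin β) = 113.104038; p = √p² = 10.635038; φ = atan2(cos β − cos α, d + sin α − sin β) = 0.175394 rad; t = (φ − α) mod 2π = 3.420872 rad, q = (β − φ) mod 2π = 5.574555 rad → L = 2.14·(3.420872 + 10.635038 + 5.574555) = 2.14·19.630465 = 42.009195 m
RSR: p² = 2 + d² − 2cos(α−β) + 2d(sin β − sin α) = 88.966307; p = √p² = 9.432195; φ = atan2(cos α − cos β, d − sin α + sin β) = -0.198041 rad; t = (α − φ) mod 2π = 3.235749 rad, q = (φ − β) mod 2π = 0.335195 rad → L = 2.14·(3.235749 + 9.432195 + 0.335195) = 2.14·13.003139 = 27.826717 m
LSR: p² = d² − 2 + 2cos(α−β) + 2d(sin α + sin β) = 85.419152; p = √p² = 9.242248; φ = atan2(−cos α − cos β, d + sin α + sin β) − atan2(−2, p) = 0.227224 rad; t = (φ − α) mod 2π = 3.472701 rad, q = (φ − β) mod 2π = 0.760459 rad → L = 2.14·(3.472701 + 9.242248 + 0.760459) = 2.14·13.475409 = 28.837375 m
RSL: p² = d² − 2 + 2cos(α−β) − 2d(sin α + sin β) = 101.377304; p = √p² = 10.068630; φ = atan2(cos α + cos β, d − sin α − sin β) − atan2(2, p) = -0.209084 rad; t = (α − φ) mod 2π = 3.246792 rad, q = (β − φ) mod 2π = 5.959034 rad → L = 2.14·(3.246792 + 10.068630 + 5.959034) = 2.14·19.274455 = 41.247334 m
RLR: c = (6 − d² + 2cos(α−β) + 2d(sin α − sin β))/8 = -10.120788, |c| > 1 → infeasible
LRL: c = (6 − d² + 2cos(α−β) − 2d(sin α − sin β))/8 = -13.138005, |c| > 1 → infeasible
Shortest: RSR with L = 27.826717 m ≈ 27.8267 m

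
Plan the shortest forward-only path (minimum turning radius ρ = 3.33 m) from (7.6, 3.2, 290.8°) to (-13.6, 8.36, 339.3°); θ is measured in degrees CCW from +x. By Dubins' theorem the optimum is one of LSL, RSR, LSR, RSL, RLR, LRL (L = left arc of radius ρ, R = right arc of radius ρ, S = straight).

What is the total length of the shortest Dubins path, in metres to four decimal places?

37.6368 m

Let ψ = atan2(Δy, Δx) = atan2(5.16, -21.20) = 166.3204° be the start→goal bearing.
Normalize: d = |goal − start| / ρ = 21.818928/3.33 = 6.552230, α = (θ_start − ψ) mod 360° = 124.4796° = 2.172579 rad, β = (θ_goal − ψ) mod 360° = 172.9796° = 3.019063 rad.
Common terms: sin α = 0.824328, cos α = -0.566113, sin β = 0.122223, cos β = -0.992503, cos(α−β) = 0.662620, d² = 42.931725. Work in radians in the unit-radius frame; every candidate has L = ρ·(t + p + q).
LSL: p² = 2 + d² − 2cos(α−β) + 2d(sin α − sin β) = 52.807191; p = √p² = 7.266856; φ = atan2(cos β − cos α, d + sin α − sin β) = -0.058710 rad; t = (φ − α) mod 2π = 4.051897 rad, q = (β − φ) mod 2π = 3.077773 rad → L = 3.33·(4.051897 + 7.266856 + 3.077773) = 3.33·14.396526 = 47.940430 m
RSR: p² = 2 + d² − 2cos(α−β) + 2d(sin β − sin α) = 34.405778; p = √p² = 5.865644; φ = atan2(cos α − cos β, d − sin α + sin β) = 0.072757 rad; t = (α − φ) mod 2π = 2.099822 rad, q = (φ − β) mod 2π = 3.336879 rad → L = 3.33·(2.099822 + 5.865644 + 3.336879) = 3.33·11.302344 = 37.636807 m
LSR: p² = d² − 2 + 2cos(α−β) + 2d(sin α + sin β) = 54.661005; p = √p² = 7.393308; φ = atan2(−cos α − cos β, d + sin α + sin β) − atan2(−2, p) = 0.469123 rad; t = (φ − α) mod 2π = 4.579730 rad, q = (φ − β) mod 2π = 3.733245 rad → L = 3.33·(4.579730 + 7.393308 + 3.733245) = 3.33·15.706283 = 52.301922 m
RSL: p² = d² − 2 + 2cos(α−β) − 2d(sin α + sin β) = 29.852924; p = √p² = 5.463783; φ = atan2(cos α + cos β, d − sin α − sin β) − atan2(2, p) = -0.622091 rad; t = (α − φ) mod 2π = 2.794669 rad, q = (β − φ) mod 2π = 3.641154 rad → L = 3.33·(2.794669 + 5.463783 + 3.641154) = 3.33·11.899606 = 39.625687 m
RLR: c = (6 − d² + 2cos(α−β) + 2d(sin α − sin β))/8 = -3.300722, |c| > 1 → infeasible
LRL: c = (6 − d² + 2cos(α−β) − 2d(sin α − sin β))/8 = -5.600899, |c| > 1 → infeasible
Shortest: RSR with L = 37.636807 m ≈ 37.6368 m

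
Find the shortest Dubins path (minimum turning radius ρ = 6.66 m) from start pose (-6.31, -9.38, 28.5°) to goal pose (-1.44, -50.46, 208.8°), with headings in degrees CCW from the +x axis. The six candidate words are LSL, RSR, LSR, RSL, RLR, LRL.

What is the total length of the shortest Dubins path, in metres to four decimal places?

Let ψ = atan2(Δy, Δx) = atan2(-41.08, 4.87) = -83.2392° be the start→goal bearing.
Normalize: d = |goal − start| / ρ = 41.367660/6.66 = 6.211360, α = (θ_start − ψ) mod 360° = 111.7392° = 1.950217 rad, β = (θ_goal − ψ) mod 360° = 292.0392° = 5.097045 rad.
Common terms: sin α = 0.928879, cos α = -0.370382, sin β = -0.926927, cos β = 0.375241, cos(α−β) = -0.999986, d² = 38.580998. Work in radians in the unit-radius frame; every candidate has L = ρ·(t + p + q).
LSL: p² = 2 + d² − 2cos(α−β) + 2d(sin α − sin β) = 65.635141; p = √p² = 8.101552; φ = atan2(cos β − cos α, d + sin α − sin β) = 0.092165 rad; t = (φ − α) mod 2π = 4.425134 rad, q = (β − φ) mod 2π = 5.004880 rad → L = 6.66·(4.425134 + 8.101552 + 5.004880) = 6.66·17.531566 = 116.760228 m
RSR: p² = 2 + d² − 2cos(α−β) + 2d(sin β − sin α) = 19.526799; p = √p² = 4.418914; φ = atan2(cos α − cos β, d − sin α + sin β) = -0.169546 rad; t = (α − φ) mod 2π = 2.119762 rad, q = (φ − β) mod 2π = 1.016594 rad → L = 6.66·(2.119762 + 4.418914 + 1.016594) = 6.66·7.555270 = 50.318101 m
LSR: p² = d² − 2 + 2cos(α−β) + 2d(sin α + sin β) = 34.605275; p = √p² = 5.882625; φ = atan2(−cos α − cos β, d + sin α + sin β) − atan2(−2, p) = 0.326942 rad; t = (φ − α) mod 2π = 4.659911 rad, q = (φ − β) mod 2π = 1.513082 rad → L = 6.66·(4.659911 + 5.882625 + 1.513082) = 6.66·12.055618 = 80.290418 m
RSL: p² = d² − 2 + 2cos(α−β) − 2d(sin α + sin β) = 34.556775; p = √p² = 5.878501; φ = atan2(cos α + cos β, d − sin α − sin β) − atan2(2, p) = -0.327156 rad; t = (α − φ) mod 2π = 2.277372 rad, q = (β − φ) mod 2π = 5.424201 rad → L = 6.66·(2.277372 + 5.878501 + 5.424201) = 6.66·13.580075 = 90.443297 m
RLR: c = (6 − d² + 2cos(α−β) + 2d(sin α − sin β))/8 = -1.440850, |c| > 1 → infeasible
LRL: c = (6 − d² + 2cos(α−β) − 2d(sin α − sin β))/8 = -7.204393, |c| > 1 → infeasible
Shortest: RSR with L = 50.318101 m ≈ 50.3181 m

50.3181 m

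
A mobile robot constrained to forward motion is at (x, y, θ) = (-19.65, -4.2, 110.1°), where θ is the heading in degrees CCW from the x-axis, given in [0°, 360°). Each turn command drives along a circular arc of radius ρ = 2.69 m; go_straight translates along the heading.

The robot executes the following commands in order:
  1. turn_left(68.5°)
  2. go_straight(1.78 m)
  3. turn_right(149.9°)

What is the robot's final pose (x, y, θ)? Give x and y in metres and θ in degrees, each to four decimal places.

(-25.1160, 2.6570, 28.7000°)

set_pose: (x, y, θ) = (-19.6500, -4.2000, 110.1000°), ρ = 2.69
turn_left(68.5°): centre at ρ to the left, rotate +68.5° → (-22.1104, -2.4352, 178.6000°)
go_straight(1.78): x += 1.78·cos θ, y += 1.78·sin θ → (-23.8899, -2.3918, 178.6000°)
turn_right(149.9°): centre at ρ to the right, rotate −149.9° → (-25.1160, 2.6570, 28.7000°)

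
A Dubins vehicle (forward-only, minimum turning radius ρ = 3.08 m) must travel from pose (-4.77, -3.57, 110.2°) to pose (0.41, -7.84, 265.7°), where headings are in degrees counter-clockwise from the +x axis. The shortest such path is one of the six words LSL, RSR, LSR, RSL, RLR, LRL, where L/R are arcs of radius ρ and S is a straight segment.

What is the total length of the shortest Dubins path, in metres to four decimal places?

16.1558 m

Let ψ = atan2(Δy, Δx) = atan2(-4.27, 5.18) = -39.4996° be the start→goal bearing.
Normalize: d = |goal − start| / ρ = 6.713069/3.08 = 2.179568, α = (θ_start − ψ) mod 360° = 149.6996° = 2.612751 rad, β = (θ_goal − ψ) mod 360° = 305.1996° = 5.326738 rad.
Common terms: sin α = 0.504534, cos α = -0.863392, sin β = -0.817149, cos β = 0.576426, cos(α−β) = -0.909961, d² = 4.750517. Work in radians in the unit-radius frame; every candidate has L = ρ·(t + p + q).
LSL: p² = 2 + d² − 2cos(α−β) + 2d(sin α − sin β) = 14.331834; p = √p² = 3.785741; φ = atan2(cos β − cos α, d + sin α − sin β) = 0.390150 rad; t = (φ − α) mod 2π = 4.060584 rad, q = (β − φ) mod 2π = 4.936588 rad → L = 3.08·(4.060584 + 3.785741 + 4.936588) = 3.08·12.782913 = 39.371373 m
RSR: p² = 2 + d² − 2cos(α−β) + 2d(sin β − sin α) = 2.809044; p = √p² = 1.676020; φ = atan2(cos α − cos β, d − sin α + sin β) = -1.033450 rad; t = (α − φ) mod 2π = 3.646200 rad, q = (φ − β) mod 2π = 6.206183 rad → L = 3.08·(3.646200 + 1.676020 + 6.206183) = 3.08·11.528404 = 35.507484 m
LSR: p² = d² − 2 + 2cos(α−β) + 2d(sin α + sin β) = -0.432138 < 0 → infeasible
RSL: p² = d² − 2 + 2cos(α−β) − 2d(sin α + sin β) = 2.293326; p = √p² = 1.514373; φ = atan2(cos α + cos β, d − sin α − sin β) − atan2(2, p) = -1.037353 rad; t = (α − φ) mod 2π = 3.650104 rad, q = (β − φ) mod 2π = 0.080905 rad → L = 3.08·(3.650104 + 1.514373 + 0.080905) = 3.08·5.245382 = 16.155777 m
RLR: c = (6 − d² + 2cos(α−β) + 2d(sin α − sin β))/8 = 0.648870; p = 2π − arccos c = 5.418487 rad; φ = atan2(cos α − cos β, d − sin α + sin β) = -1.033450 rad; t = (α − φ + p/2) mod 2π = 0.072258 rad, q = (α − β − t + p) mod 2π = 2.632241 rad → L = 3.08·(0.072258 + 5.418487 + 2.632241) = 3.08·8.122987 = 25.018799 m
LRL: c = (6 − d² + 2cos(α−β) − 2d(sin α − sin β))/8 = -0.791479; p = 2π − arccos c = 3.799163 rad; φ = atan2(cos β − cos α, d + sin α − sin β) = 0.390150 rad; t = (φ − α + p/2) mod 2π = 5.960166 rad, q = (β − α − t + p) mod 2π = 0.552985 rad → L = 3.08·(5.960166 + 3.799163 + 0.552985) = 3.08·10.312314 = 31.761927 m
Shortest: RSL with L = 16.155777 m ≈ 16.1558 m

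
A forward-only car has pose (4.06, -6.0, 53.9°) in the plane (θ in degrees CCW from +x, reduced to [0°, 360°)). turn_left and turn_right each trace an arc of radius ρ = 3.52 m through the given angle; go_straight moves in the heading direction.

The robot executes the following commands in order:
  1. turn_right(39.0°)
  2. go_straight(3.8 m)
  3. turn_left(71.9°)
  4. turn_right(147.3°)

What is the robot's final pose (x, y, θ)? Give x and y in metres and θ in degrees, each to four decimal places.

set_pose: (x, y, θ) = (4.0600, -6.0000, 53.9000°), ρ = 3.52
turn_right(39.0°): centre at ρ to the right, rotate −39.0° → (5.9990, -4.6723, 14.9000°)
go_straight(3.8): x += 3.8·cos θ, y += 3.8·sin θ → (9.6712, -3.6952, 14.9000°)
turn_left(71.9°): centre at ρ to the left, rotate +71.9° → (12.2807, -0.4901, 86.8000°)
turn_right(147.3°): centre at ρ to the right, rotate −147.3° → (18.8588, 1.0468, -60.5000° ≡ 299.5000°)

(18.8588, 1.0468, 299.5000°)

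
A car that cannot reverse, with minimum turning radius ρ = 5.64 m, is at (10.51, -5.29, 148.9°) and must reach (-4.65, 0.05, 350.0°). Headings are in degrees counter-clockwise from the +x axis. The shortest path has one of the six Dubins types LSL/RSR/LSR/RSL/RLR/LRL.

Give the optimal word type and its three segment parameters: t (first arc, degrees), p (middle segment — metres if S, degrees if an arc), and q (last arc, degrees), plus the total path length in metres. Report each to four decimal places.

LSR: t = 65.4983°, p = 8.3061 m, q = 224.3983°, L = 36.8425 m

Let ψ = atan2(Δy, Δx) = atan2(5.34, -15.16) = 160.5956° be the start→goal bearing.
Normalize: d = |goal − start| / ρ = 16.072996/5.64 = 2.849822, α = (θ_start − ψ) mod 360° = 348.3044° = 6.079059 rad, β = (θ_goal − ψ) mod 360° = 189.4044° = 3.305731 rad.
Common terms: sin α = -0.202711, cos α = 0.979239, sin β = -0.163402, cos β = -0.986559, cos(α−β) = -0.932954, d² = 8.121485. Work in radians in the unit-radius frame; every candidate has L = ρ·(t + p + q).
LSL: p² = 2 + d² − 2cos(α−β) + 2d(sin α − sin β) = 11.763346; p = √p² = 3.429773; φ = atan2(cos β − cos α, d + sin α − sin β) = -0.610353 rad; t = (φ − α) mod 2π = 5.876958 rad, q = (β − φ) mod 2π = 3.916084 rad → L = 5.64·(5.876958 + 3.429773 + 3.916084) = 5.64·13.222816 = 74.576681 m
RSR: p² = 2 + d² − 2cos(α−β) + 2d(sin β − sin α) = 12.211439; p = √p² = 3.494487; φ = atan2(cos α − cos β, d − sin α + sin β) = 0.597458 rad; t = (α − φ) mod 2π = 5.481601 rad, q = (φ − β) mod 2π = 3.574912 rad → L = 5.64·(5.481601 + 3.494487 + 3.574912) = 5.64·12.551000 = 70.787643 m
LSR: p² = d² − 2 + 2cos(α−β) + 2d(sin α + sin β) = 2.168860; p = √p² = 1.472705; φ = atan2(−cos α − cos β, d + sin α + sin β) − atan2(−2, p) = 0.939035 rad; t = (φ − α) mod 2π = 1.143161 rad, q = (φ − β) mod 2π = 3.916489 rad → L = 5.64·(1.143161 + 1.472705 + 3.916489) = 5.64·6.532354 = 36.842478 m
RSL: p² = d² − 2 + 2cos(α−β) − 2d(sin α + sin β) = 6.342297; p = √p² = 2.518392; φ = atan2(cos α + cos β, d − sin α − sin β) − atan2(2, p) = -0.673445 rad; t = (α − φ) mod 2π = 0.469319 rad, q = (β − φ) mod 2π = 3.979176 rad → L = 5.64·(0.469319 + 2.518392 + 3.979176) = 5.64·6.966886 = 39.293240 m
RLR: c = (6 − d² + 2cos(α−β) + 2d(sin α − sin β))/8 = -0.526430; p = 2π − arccos c = 4.157993 rad; φ = atan2(cos α − cos β, d − sin α + sin β) = 0.597458 rad; t = (α − φ + p/2) mod 2π = 1.277412 rad, q = (α − β − t + p) mod 2π = 5.653909 rad → L = 5.64·(1.277412 + 4.157993 + 5.653909) = 5.64·11.089314 = 62.543731 m
LRL: c = (6 − d² + 2cos(α−β) − 2d(sin α − sin β))/8 = -0.470418; p = 2π − arccos c = 4.222624 rad; φ = atan2(cos β − cos α, d + sin α − sin β) = -0.610353 rad; t = (φ − α + p/2) mod 2π = 1.705085 rad, q = (β − α − t + p) mod 2π = 6.027396 rad → L = 5.64·(1.705085 + 4.222624 + 6.027396) = 5.64·11.955106 = 67.426797 m
Shortest: LSR with L = 36.842478 m ≈ 36.8425 m
Convert LSR to answer units (arcs ×180/π): t = 1.143161·180/π = 65.4983°, p = ρ·p = 5.64·1.472705 = 8.3061 m, q = 3.916489·180/π = 224.3983°, L = 36.8425 m.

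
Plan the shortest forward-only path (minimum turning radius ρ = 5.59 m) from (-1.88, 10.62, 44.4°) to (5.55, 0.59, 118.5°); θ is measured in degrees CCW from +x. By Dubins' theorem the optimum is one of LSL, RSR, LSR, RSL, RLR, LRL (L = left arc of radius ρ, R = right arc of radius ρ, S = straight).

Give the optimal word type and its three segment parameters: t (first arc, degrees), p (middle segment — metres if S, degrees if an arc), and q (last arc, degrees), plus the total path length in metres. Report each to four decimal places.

RSR: t = 66.1791°, p = 9.0796 m, q = 219.7209°, L = 36.9731 m

Let ψ = atan2(Δy, Δx) = atan2(-10.03, 7.43) = -53.4698° be the start→goal bearing.
Normalize: d = |goal − start| / ρ = 12.482219/5.59 = 2.232955, α = (θ_start − ψ) mod 360° = 97.8698° = 1.708150 rad, β = (θ_goal − ψ) mod 360° = 171.9698° = 3.001439 rad.
Common terms: sin α = 0.990582, cos α = -0.136922, sin β = 0.139695, cos β = -0.990195, cos(α−β) = 0.273959, d² = 4.986089. Work in radians in the unit-radius frame; every candidate has L = ρ·(t + p + q).
LSL: p² = 2 + d² − 2cos(α−β) + 2d(sin α − sin β) = 10.238153; p = √p² = 3.199711; φ = atan2(cos β − cos α, d + sin α − sin β) = -0.269938 rad; t = (φ − α) mod 2π = 4.305097 rad, q = (β − φ) mod 2π = 3.271377 rad → L = 5.59·(4.305097 + 3.199711 + 3.271377) = 5.59·10.776186 = 60.238878 m
RSR: p² = 2 + d² − 2cos(α−β) + 2d(sin β − sin α) = 2.638188; p = √p² = 1.624250; φ = atan2(cos α − cos β, d − sin α + sin β) = 0.553107 rad; t = (α − φ) mod 2π = 1.155043 rad, q = (φ − β) mod 2π = 3.834853 rad → L = 5.59·(1.155043 + 1.624250 + 3.834853) = 5.59·6.614146 = 36.973078 m
LSR: p² = d² − 2 + 2cos(α−β) + 2d(sin α + sin β) = 8.581724; p = √p² = 2.929458; φ = atan2(−cos α − cos β, d + sin α + sin β) − atan2(−2, p) = 0.922400 rad; t = (φ − α) mod 2π = 5.497436 rad, q = (φ − β) mod 2π = 4.204147 rad → L = 5.59·(5.497436 + 2.929458 + 4.204147) = 5.59·12.631040 = 70.607514 m
RSL: p² = d² − 2 + 2cos(α−β) − 2d(sin α + sin β) = -1.513710 < 0 → infeasible
RLR: c = (6 − d² + 2cos(α−β) + 2d(sin α − sin β))/8 = 0.670227; p = 2π − arccos c = 5.446903 rad; φ = atan2(cos α − cos β, d − sin α + sin β) = 0.553107 rad; t = (α − φ + p/2) mod 2π = 3.878495 rad, q = (α − β − t + p) mod 2π = 0.275119 rad → L = 5.59·(3.878495 + 5.446903 + 0.275119) = 5.59·9.600517 = 53.666889 m
LRL: c = (6 − d² + 2cos(α−β) − 2d(sin α − sin β))/8 = -0.279769; p = 2π − arccos c = 4.428835 rad; φ = atan2(cos β − cos α, d + sin α − sin β) = -0.269938 rad; t = (φ − α + p/2) mod 2π = 0.236330 rad, q = (β − α − t + p) mod 2π = 5.485795 rad → L = 5.59·(0.236330 + 4.428835 + 5.485795) = 5.59·10.150960 = 56.743865 m
Shortest: RSR with L = 36.973078 m ≈ 36.9731 m
Convert RSR to answer units (arcs ×180/π): t = 1.155043·180/π = 66.1791°, p = ρ·p = 5.59·1.624250 = 9.0796 m, q = 3.834853·180/π = 219.7209°, L = 36.9731 m.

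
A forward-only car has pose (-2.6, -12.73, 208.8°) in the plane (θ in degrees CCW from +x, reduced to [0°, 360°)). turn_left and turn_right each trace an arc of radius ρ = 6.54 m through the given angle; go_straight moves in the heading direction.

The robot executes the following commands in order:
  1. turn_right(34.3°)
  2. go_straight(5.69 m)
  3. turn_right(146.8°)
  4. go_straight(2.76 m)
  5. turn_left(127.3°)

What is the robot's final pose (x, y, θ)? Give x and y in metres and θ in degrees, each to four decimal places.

(-12.2870, 12.3376, 155.0000°)

set_pose: (x, y, θ) = (-2.6000, -12.7300, 208.8000°), ρ = 6.54
turn_right(34.3°): centre at ρ to the right, rotate −34.3° → (-6.3775, -13.5088, 174.5000°)
go_straight(5.69): x += 5.69·cos θ, y += 5.69·sin θ → (-12.0413, -12.9635, 174.5000°)
turn_right(146.8°): centre at ρ to the right, rotate −146.8° → (-14.4545, -0.6631, 27.7000°)
go_straight(2.76): x += 2.76·cos θ, y += 2.76·sin θ → (-12.0109, 0.6198, 27.7000°)
turn_left(127.3°): centre at ρ to the left, rotate +127.3° → (-12.2870, 12.3376, 155.0000°)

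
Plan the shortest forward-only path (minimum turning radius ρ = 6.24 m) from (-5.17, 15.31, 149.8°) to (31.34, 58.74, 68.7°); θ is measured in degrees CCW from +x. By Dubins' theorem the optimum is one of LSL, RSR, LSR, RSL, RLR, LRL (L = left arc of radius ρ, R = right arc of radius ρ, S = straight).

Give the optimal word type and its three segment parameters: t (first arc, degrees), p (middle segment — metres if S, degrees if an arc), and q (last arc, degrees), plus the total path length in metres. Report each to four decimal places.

RSL: t = 108.9720°, p = 47.2021 m, q = 27.8720°, L = 62.1056 m

Let ψ = atan2(Δy, Δx) = atan2(43.43, 36.51) = 49.9475° be the start→goal bearing.
Normalize: d = |goal − start| / ρ = 56.737510/6.24 = 9.092550, α = (θ_start − ψ) mod 360° = 99.8525° = 1.742755 rad, β = (θ_goal − ψ) mod 360° = 18.7525° = 0.327293 rad.
Common terms: sin α = 0.985251, cos α = -0.171113, sin β = 0.321481, cos β = 0.946916, cos(α−β) = 0.154710, d² = 82.674459. Work in radians in the unit-radius frame; every candidate has L = ρ·(t + p + q).
LSL: p² = 2 + d² − 2cos(α−β) + 2d(sin α − sin β) = 96.435764; p = √p² = 9.820171; φ = atan2(cos β − cos α, d + sin α − sin β) = 0.114098 rad; t = (φ − α) mod 2π = 4.654528 rad, q = (β − φ) mod 2π = 0.213196 rad → L = 6.24·(4.654528 + 9.820171 + 0.213196) = 6.24·14.687895 = 91.652462 m
RSR: p² = 2 + d² − 2cos(α−β) + 2d(sin β − sin α) = 72.294311; p = √p² = 8.502606; φ = atan2(cos α − cos β, d − sin α + sin β) = -0.131874 rad; t = (α − φ) mod 2π = 1.874630 rad, q = (φ − β) mod 2π = 5.824018 rad → L = 6.24·(1.874630 + 8.502606 + 5.824018) = 6.24·16.201253 = 101.095822 m
LSR: p² = d² − 2 + 2cos(α−β) + 2d(sin α + sin β) = 104.746943; p = √p² = 10.234595; φ = atan2(−cos α − cos β, d + sin α + sin β) − atan2(−2, p) = 0.118520 rad; t = (φ − α) mod 2π = 4.658950 rad, q = (φ − β) mod 2π = 6.074412 rad → L = 6.24·(4.658950 + 10.234595 + 6.074412) = 6.24·20.967957 = 130.840053 m
RSL: p² = d² − 2 + 2cos(α−β) − 2d(sin α + sin β) = 57.220816; p = √p² = 7.564444; φ = atan2(cos α + cos β, d − sin α − sin β) − atan2(2, p) = -0.159165 rad; t = (α − φ) mod 2π = 1.901920 rad, q = (β − φ) mod 2π = 0.486458 rad → L = 6.24·(1.901920 + 7.564444 + 0.486458) = 6.24·9.952823 = 62.105614 m
RLR: c = (6 − d² + 2cos(α−β) + 2d(sin α − sin β))/8 = -8.036789, |c| > 1 → infeasible
LRL: c = (6 − d² + 2cos(α−β) − 2d(sin α − sin β))/8 = -11.054471, |c| > 1 → infeasible
Shortest: RSL with L = 62.105614 m ≈ 62.1056 m
Convert RSL to answer units (arcs ×180/π): t = 1.901920·180/π = 108.9720°, p = ρ·p = 6.24·7.564444 = 47.2021 m, q = 0.486458·180/π = 27.8720°, L = 62.1056 m.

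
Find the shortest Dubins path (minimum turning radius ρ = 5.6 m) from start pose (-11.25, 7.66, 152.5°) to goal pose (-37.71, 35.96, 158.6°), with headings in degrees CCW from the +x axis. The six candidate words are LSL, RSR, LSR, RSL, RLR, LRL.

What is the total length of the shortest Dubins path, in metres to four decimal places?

38.8718 m

Let ψ = atan2(Δy, Δx) = atan2(28.30, -26.46) = 133.0755° be the start→goal bearing.
Normalize: d = |goal − start| / ρ = 38.743020/5.6 = 6.918396, α = (θ_start − ψ) mod 360° = 19.4245° = 0.339021 rad, β = (θ_goal − ψ) mod 360° = 25.5245° = 0.445486 rad.
Common terms: sin α = 0.332564, cos α = 0.943081, sin β = 0.430897, cos β = 0.902401, cos(α−β) = 0.994338, d² = 47.864209. Work in radians in the unit-radius frame; every candidate has L = ρ·(t + p + q).
LSL: p² = 2 + d² − 2cos(α−β) + 2d(sin α − sin β) = 46.514926; p = √p² = 6.820185; φ = atan2(cos β − cos α, d + sin α − sin β) = -0.005965 rad; t = (φ − α) mod 2π = 5.938200 rad, q = (β − φ) mod 2π = 0.451451 rad → L = 5.6·(5.938200 + 6.820185 + 0.451451) = 5.6·13.209836 = 73.975079 m
RSR: p² = 2 + d² − 2cos(α−β) + 2d(sin β − sin α) = 49.236141; p = √p² = 7.016847; φ = atan2(cos α − cos β, d − sin α + sin β) = 0.005797 rad; t = (α − φ) mod 2π = 0.333224 rad, q = (φ − β) mod 2π = 5.843496 rad → L = 5.6·(0.333224 + 7.016847 + 5.843496) = 5.6·13.193567 = 73.883976 m
LSR: p² = d² − 2 + 2cos(α−β) + 2d(sin α + sin β) = 58.416734; p = √p² = 7.643084; φ = atan2(−cos α − cos β, d + sin α + sin β) − atan2(−2, p) = 0.020165 rad; t = (φ − α) mod 2π = 5.964329 rad, q = (φ − β) mod 2π = 5.857864 rad → L = 5.6·(5.964329 + 7.643084 + 5.857864) = 5.6·19.465277 = 109.005552 m
RSL: p² = d² − 2 + 2cos(α−β) − 2d(sin α + sin β) = 37.289036; p = √p² = 6.106475; φ = atan2(cos α + cos β, d − sin α − sin β) − atan2(2, p) = -0.025203 rad; t = (α − φ) mod 2π = 0.364224 rad, q = (β − φ) mod 2π = 0.470689 rad → L = 5.6·(0.364224 + 6.106475 + 0.470689) = 5.6·6.941388 = 38.871770 m
RLR: c = (6 − d² + 2cos(α−β) + 2d(sin α − sin β))/8 = -5.154518, |c| > 1 → infeasible
LRL: c = (6 − d² + 2cos(α−β) − 2d(sin α − sin β))/8 = -4.814366, |c| > 1 → infeasible
Shortest: RSL with L = 38.871770 m ≈ 38.8718 m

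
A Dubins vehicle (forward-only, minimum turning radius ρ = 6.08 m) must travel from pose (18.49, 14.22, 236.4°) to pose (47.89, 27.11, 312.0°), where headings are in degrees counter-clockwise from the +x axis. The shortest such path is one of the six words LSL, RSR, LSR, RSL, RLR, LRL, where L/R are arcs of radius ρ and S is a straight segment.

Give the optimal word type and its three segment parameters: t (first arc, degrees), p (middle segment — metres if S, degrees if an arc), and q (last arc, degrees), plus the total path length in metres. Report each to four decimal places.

Let ψ = atan2(Δy, Δx) = atan2(12.89, 29.40) = 23.6743° be the start→goal bearing.
Normalize: d = |goal − start| / ρ = 32.101590/6.08 = 5.279867, α = (θ_start − ψ) mod 360° = 212.7257° = 3.712763 rad, β = (θ_goal − ψ) mod 360° = 288.3257° = 5.032232 rad.
Common terms: sin α = -0.540617, cos α = -0.841269, sin β = -0.949285, cos β = 0.314418, cos(α−β) = 0.248690, d² = 27.876994. Work in radians in the unit-radius frame; every candidate has L = ρ·(t + p + q).
LSL: p² = 2 + d² − 2cos(α−β) + 2d(sin α − sin β) = 33.695036; p = √p² = 5.804743; φ = atan2(cos β − cos α, d + sin α − sin β) = 0.200433 rad; t = (φ − α) mod 2π = 2.770855 rad, q = (β − φ) mod 2π = 4.831799 rad → L = 6.08·(2.770855 + 5.804743 + 4.831799) = 6.08·13.407397 = 81.516972 m
RSR: p² = 2 + d² − 2cos(α−β) + 2d(sin β − sin α) = 25.064192; p = √p² = 5.006415; φ = atan2(cos α − cos β, d − sin α + sin β) = -0.232942 rad; t = (α − φ) mod 2π = 3.945705 rad, q = (φ − β) mod 2π = 1.018011 rad → L = 6.08·(3.945705 + 5.006415 + 1.018011) = 6.08·9.970131 = 60.618399 m
LSR: p² = d² − 2 + 2cos(α−β) + 2d(sin α + sin β) = 10.641407; p = √p² = 3.262117; φ = atan2(−cos α − cos β, d + sin α + sin β) − atan2(−2, p) = 0.688122 rad; t = (φ − α) mod 2π = 3.258545 rad, q = (φ − β) mod 2π = 1.939076 rad → L = 6.08·(3.258545 + 3.262117 + 1.939076) = 6.08·8.459737 = 51.435202 m
RSL: p² = d² − 2 + 2cos(α−β) − 2d(sin α + sin β) = 42.107340; p = √p² = 6.489017; φ = atan2(cos α + cos β, d − sin α − sin β) − atan2(2, p) = -0.376642 rad; t = (α − φ) mod 2π = 4.089405 rad, q = (β − φ) mod 2π = 5.408874 rad → L = 6.08·(4.089405 + 6.489017 + 5.408874) = 6.08·15.987296 = 97.202762 m
RLR: c = (6 − d² + 2cos(α−β) + 2d(sin α − sin β))/8 = -2.133024, |c| > 1 → infeasible
LRL: c = (6 − d² + 2cos(α−β) − 2d(sin α − sin β))/8 = -3.211880, |c| > 1 → infeasible
Shortest: LSR with L = 51.435202 m ≈ 51.4352 m
Convert LSR to answer units (arcs ×180/π): t = 3.258545·180/π = 186.7008°, p = ρ·p = 6.08·3.262117 = 19.8337 m, q = 1.939076·180/π = 111.1008°, L = 51.4352 m.

LSR: t = 186.7008°, p = 19.8337 m, q = 111.1008°, L = 51.4352 m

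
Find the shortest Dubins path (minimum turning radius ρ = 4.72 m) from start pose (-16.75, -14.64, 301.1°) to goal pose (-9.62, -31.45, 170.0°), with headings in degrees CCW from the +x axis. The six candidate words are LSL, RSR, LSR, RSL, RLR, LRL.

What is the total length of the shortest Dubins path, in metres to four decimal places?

26.3164 m

Let ψ = atan2(Δy, Δx) = atan2(-16.81, 7.13) = -67.0157° be the start→goal bearing.
Normalize: d = |goal − start| / ρ = 18.259600/4.72 = 3.868559, α = (θ_start − ψ) mod 360° = 8.1157° = 0.141645 rad, β = (θ_goal − ψ) mod 360° = 237.0157° = 4.136704 rad.
Common terms: sin α = 0.141172, cos α = 0.989985, sin β = -0.838819, cos β = -0.544410, cos(α−β) = -0.657375, d² = 14.965752. Work in radians in the unit-radius frame; every candidate has L = ρ·(t + p + q).
LSL: p² = 2 + d² − 2cos(α−β) + 2d(sin α − sin β) = 25.862810; p = √p² = 5.085549; φ = atan2(cos β − cos α, d + sin α − sin β) = -0.306493 rad; t = (φ − α) mod 2π = 5.835048 rad, q = (β − φ) mod 2π = 4.443196 rad → L = 4.72·(5.835048 + 5.085549 + 4.443196) = 4.72·15.363793 = 72.517104 m
RSR: p² = 2 + d² − 2cos(α−β) + 2d(sin β − sin α) = 10.698194; p = √p² = 3.270809; φ = atan2(cos α − cos β, d − sin α + sin β) = 0.488292 rad; t = (α − φ) mod 2π = 5.936539 rad, q = (φ − β) mod 2π = 2.634773 rad → L = 4.72·(5.936539 + 3.270809 + 2.634773) = 4.72·11.842121 = 55.894812 m
LSR: p² = d² − 2 + 2cos(α−β) + 2d(sin α + sin β) = 6.253219; p = √p² = 2.500644; φ = atan2(−cos α − cos β, d + sin α + sin β) − atan2(−2, p) = 0.535010 rad; t = (φ − α) mod 2π = 0.393365 rad, q = (φ − β) mod 2π = 2.681491 rad → L = 4.72·(0.393365 + 2.500644 + 2.681491) = 4.72·5.575500 = 26.316360 m
RSL: p² = d² − 2 + 2cos(α−β) − 2d(sin α + sin β) = 17.048783; p = √p² = 4.129017; φ = atan2(cos α + cos β, d − sin α − sin β) − atan2(2, p) = -0.353798 rad; t = (α − φ) mod 2π = 0.495443 rad, q = (β − φ) mod 2π = 4.490502 rad → L = 4.72·(0.495443 + 4.129017 + 4.490502) = 4.72·9.114962 = 43.022620 m
RLR: c = (6 − d² + 2cos(α−β) + 2d(sin α − sin β))/8 = -0.337274; p = 2π − arccos c = 4.368369 rad; φ = atan2(cos α − cos β, d − sin α + sin β) = 0.488292 rad; t = (α − φ + p/2) mod 2π = 1.837538 rad, q = (α − β − t + p) mod 2π = 4.818958 rad → L = 4.72·(1.837538 + 4.368369 + 4.818958) = 4.72·11.024865 = 52.037361 m
LRL: c = (6 − d² + 2cos(α−β) − 2d(sin α − sin β))/8 = -2.232851, |c| > 1 → infeasible
Shortest: LSR with L = 26.316360 m ≈ 26.3164 m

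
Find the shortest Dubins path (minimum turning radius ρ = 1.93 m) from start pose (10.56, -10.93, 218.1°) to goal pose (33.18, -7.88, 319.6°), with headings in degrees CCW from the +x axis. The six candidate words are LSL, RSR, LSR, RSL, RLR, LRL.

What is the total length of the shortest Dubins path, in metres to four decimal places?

Let ψ = atan2(Δy, Δx) = atan2(3.05, 22.62) = 7.6792° be the start→goal bearing.
Normalize: d = |goal − start| / ρ = 22.824699/1.93 = 11.826269, α = (θ_start − ψ) mod 360° = 210.4208° = 3.672535 rad, β = (θ_goal − ψ) mod 360° = 311.9208° = 5.444044 rad.
Common terms: sin α = -0.506346, cos α = -0.862330, sin β = -0.744070, cos β = 0.668102, cos(α−β) = -0.199368, d² = 139.860641. Work in radians in the unit-radius frame; every candidate has L = ρ·(t + p + q).
LSL: p² = 2 + d² − 2cos(α−β) + 2d(sin α − sin β) = 147.882137; p = √p² = 12.160680; φ = atan2(cos β − cos α, d + sin α − sin β) = 0.126185 rad; t = (φ − α) mod 2π = 2.736836 rad, q = (β − φ) mod 2π = 5.317859 rad → L = 1.93·(2.736836 + 12.160680 + 5.317859) = 1.93·20.215374 = 39.015673 m
RSR: p² = 2 + d² − 2cos(α−β) + 2d(sin β − sin α) = 136.636615; p = √p² = 11.689167; φ = atan2(cos α − cos β, d − sin α + sin β) = -0.131304 rad; t = (α − φ) mod 2π = 3.803839 rad, q = (φ − β) mod 2π = 0.707837 rad → L = 1.93·(3.803839 + 11.689167 + 0.707837) = 1.93·16.200843 = 31.267626 m
LSR: p² = d² − 2 + 2cos(α−β) + 2d(sin α + sin β) = 107.886398; p = √p² = 10.386838; φ = atan2(−cos α − cos β, d + sin α + sin β) − atan2(−2, p) = 0.208586 rad; t = (φ − α) mod 2π = 2.819237 rad, q = (φ − β) mod 2π = 1.047728 rad → L = 1.93·(2.819237 + 10.386838 + 1.047728) = 1.93·14.253802 = 27.509838 m
RSL: p² = d² − 2 + 2cos(α−β) − 2d(sin α + sin β) = 167.037411; p = √p² = 12.924295; φ = atan2(cos α + cos β, d − sin α − sin β) − atan2(2, p) = -0.168381 rad; t = (α − φ) mod 2π = 3.840916 rad, q = (β − φ) mod 2π = 5.612426 rad → L = 1.93·(3.840916 + 12.924295 + 5.612426) = 1.93·22.377638 = 43.188840 m
RLR: c = (6 − d² + 2cos(α−β) + 2d(sin α − sin β))/8 = -16.079577, |c| > 1 → infeasible
LRL: c = (6 − d² + 2cos(α−β) − 2d(sin α − sin β))/8 = -17.485267, |c| > 1 → infeasible
Shortest: LSR with L = 27.509838 m ≈ 27.5098 m

27.5098 m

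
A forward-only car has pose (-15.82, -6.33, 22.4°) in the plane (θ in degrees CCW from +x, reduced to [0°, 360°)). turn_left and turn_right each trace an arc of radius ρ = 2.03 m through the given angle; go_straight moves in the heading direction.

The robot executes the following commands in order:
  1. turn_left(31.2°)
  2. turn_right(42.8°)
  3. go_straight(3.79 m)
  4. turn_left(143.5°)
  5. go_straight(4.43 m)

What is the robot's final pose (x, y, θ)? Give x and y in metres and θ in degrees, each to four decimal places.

(-13.4750, 1.5861, 154.3000°)

set_pose: (x, y, θ) = (-15.8200, -6.3300, 22.4000°), ρ = 2.03
turn_left(31.2°): centre at ρ to the left, rotate +31.2° → (-14.9596, -5.6578, 53.6000°)
turn_right(42.8°): centre at ρ to the right, rotate −42.8° → (-13.7061, -4.8684, 10.8000°)
go_straight(3.79): x += 3.79·cos θ, y += 3.79·sin θ → (-9.9832, -4.1582, 10.8000°)
turn_left(143.5°): centre at ρ to the left, rotate +143.5° → (-9.4833, -0.3350, 154.3000°)
go_straight(4.43): x += 4.43·cos θ, y += 4.43·sin θ → (-13.4750, 1.5861, 154.3000°)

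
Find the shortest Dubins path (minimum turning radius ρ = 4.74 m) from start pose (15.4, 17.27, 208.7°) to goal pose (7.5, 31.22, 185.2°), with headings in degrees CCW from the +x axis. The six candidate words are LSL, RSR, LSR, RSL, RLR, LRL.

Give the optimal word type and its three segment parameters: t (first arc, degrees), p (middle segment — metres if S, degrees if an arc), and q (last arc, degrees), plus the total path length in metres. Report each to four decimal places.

Let ψ = atan2(Δy, Δx) = atan2(13.95, -7.90) = 119.5232° be the start→goal bearing.
Normalize: d = |goal − start| / ρ = 16.031609/4.74 = 3.382196, α = (θ_start − ψ) mod 360° = 89.1768° = 1.556428 rad, β = (θ_goal − ψ) mod 360° = 65.6768° = 1.146276 rad.
Common terms: sin α = 0.999897, cos α = 0.014368, sin β = 0.911236, cos β = 0.411884, cos(α−β) = 0.917060, d² = 11.439250. Work in radians in the unit-radius frame; every candidate has L = ρ·(t + p + q).
LSL: p² = 2 + d² − 2cos(α−β) + 2d(sin α − sin β) = 12.204864; p = √p² = 3.493546; φ = atan2(cos β − cos α, d + sin α − sin β) = 0.114033 rad; t = (φ − α) mod 2π = 4.840790 rad, q = (β − φ) mod 2π = 1.032243 rad → L = 4.74·(4.840790 + 3.493546 + 1.032243) = 4.74·9.366579 = 44.397585 m
RSR: p² = 2 + d² − 2cos(α−β) + 2d(sin β − sin α) = 11.005396; p = √p² = 3.317438; φ = atan2(cos α − cos β, d − sin α + sin β) = -0.120115 rad; t = (α − φ) mod 2π = 1.676543 rad, q = (φ − β) mod 2π = 5.016795 rad → L = 4.74·(1.676543 + 3.317438 + 5.016795) = 4.74·10.010776 = 47.451078 m
LSR: p² = d² − 2 + 2cos(α−β) + 2d(sin α + sin β) = 24.201024; p = √p² = 4.919454; φ = atan2(−cos α − cos β, d + sin α + sin β) − atan2(−2, p) = 0.305787 rad; t = (φ − α) mod 2π = 5.032544 rad, q = (φ − β) mod 2π = 5.442696 rad → L = 4.74·(5.032544 + 4.919454 + 5.442696) = 4.74·15.394694 = 72.970848 m
RSL: p² = d² − 2 + 2cos(α−β) − 2d(sin α + sin β) = -1.654283 < 0 → infeasible
RLR: c = (6 − d² + 2cos(α−β) + 2d(sin α − sin β))/8 = -0.375675; p = 2π − arccos c = 4.327264 rad; φ = atan2(cos α − cos β, d − sin α + sin β) = -0.120115 rad; t = (α − φ + p/2) mod 2π = 3.840175 rad, q = (α − β − t + p) mod 2π = 0.897242 rad → L = 4.74·(3.840175 + 4.327264 + 0.897242) = 4.74·9.064681 = 42.966590 m
LRL: c = (6 − d² + 2cos(α−β) − 2d(sin α − sin β))/8 = -0.525608; p = 2π − arccos c = 4.158959 rad; φ = atan2(cos β − cos α, d + sin α − sin β) = 0.114033 rad; t = (φ − α + p/2) mod 2π = 0.637084 rad, q = (β − α − t + p) mod 2π = 3.111723 rad → L = 4.74·(0.637084 + 4.158959 + 3.111723) = 4.74·7.907766 = 37.482812 m
Shortest: LRL with L = 37.482812 m ≈ 37.4828 m
Convert LRL to answer units (arcs ×180/π): t = 0.637084·180/π = 36.5022°, p = 4.158959·180/π = 238.2908°, q = 3.111723·180/π = 178.2886°, L = 37.4828 m.

LRL: t = 36.5022°, p = 238.2908°, q = 178.2886°, L = 37.4828 m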